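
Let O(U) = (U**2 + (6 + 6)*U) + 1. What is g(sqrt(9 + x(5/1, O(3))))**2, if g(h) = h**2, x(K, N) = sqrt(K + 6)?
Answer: (9 + sqrt(11))**2 ≈ 151.70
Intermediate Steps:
O(U) = 1 + U**2 + 12*U (O(U) = (U**2 + 12*U) + 1 = 1 + U**2 + 12*U)
x(K, N) = sqrt(6 + K)
g(sqrt(9 + x(5/1, O(3))))**2 = ((sqrt(9 + sqrt(6 + 5/1)))**2)**2 = ((sqrt(9 + sqrt(6 + 5*1)))**2)**2 = ((sqrt(9 + sqrt(6 + 5)))**2)**2 = ((sqrt(9 + sqrt(11)))**2)**2 = (9 + sqrt(11))**2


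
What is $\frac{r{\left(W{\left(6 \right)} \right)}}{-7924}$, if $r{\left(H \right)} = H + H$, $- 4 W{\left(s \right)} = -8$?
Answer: $- \frac{1}{1981} \approx -0.0005048$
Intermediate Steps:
$W{\left(s \right)} = 2$ ($W{\left(s \right)} = \left(- \frac{1}{4}\right) \left(-8\right) = 2$)
$r{\left(H \right)} = 2 H$
$\frac{r{\left(W{\left(6 \right)} \right)}}{-7924} = \frac{2 \cdot 2}{-7924} = 4 \left(- \frac{1}{7924}\right) = - \frac{1}{1981}$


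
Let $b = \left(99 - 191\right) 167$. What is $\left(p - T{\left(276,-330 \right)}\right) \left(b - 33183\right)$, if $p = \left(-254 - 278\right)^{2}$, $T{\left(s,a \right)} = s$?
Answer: $-13726567156$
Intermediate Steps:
$p = 283024$ ($p = \left(-532\right)^{2} = 283024$)
$b = -15364$ ($b = \left(-92\right) 167 = -15364$)
$\left(p - T{\left(276,-330 \right)}\right) \left(b - 33183\right) = \left(283024 - 276\right) \left(-15364 - 33183\right) = \left(283024 - 276\right) \left(-48547\right) = 282748 \left(-48547\right) = -13726567156$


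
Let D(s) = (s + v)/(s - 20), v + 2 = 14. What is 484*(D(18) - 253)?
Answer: -129712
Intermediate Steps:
v = 12 (v = -2 + 14 = 12)
D(s) = (12 + s)/(-20 + s) (D(s) = (s + 12)/(s - 20) = (12 + s)/(-20 + s))
484*(D(18) - 253) = 484*((12 + 18)/(-20 + 18) - 253) = 484*(30/(-2) - 253) = 484*(-1/2*30 - 253) = 484*(-15 - 253) = 484*(-268) = -129712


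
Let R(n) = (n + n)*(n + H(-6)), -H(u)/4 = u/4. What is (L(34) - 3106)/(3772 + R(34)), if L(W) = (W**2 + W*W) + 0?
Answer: -397/3246 ≈ -0.12230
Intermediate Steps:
H(u) = -u (H(u) = -4*u/4 = -u)
R(n) = 2*n*(6 + n) (R(n) = (n + n)*(n - 1*(-6)) = (2*n)*(n + 6) = (2*n)*(6 + n) = 2*n*(6 + n))
L(W) = 2*W**2 (L(W) = (W**2 + W**2) + 0 = 2*W**2 + 0 = 2*W**2)
(L(34) - 3106)/(3772 + R(34)) = (2*34**2 - 3106)/(3772 + 2*34*(6 + 34)) = (2*1156 - 3106)/(3772 + 2*34*40) = (2312 - 3106)/(3772 + 2720) = -794/6492 = -794*1/6492 = -397/3246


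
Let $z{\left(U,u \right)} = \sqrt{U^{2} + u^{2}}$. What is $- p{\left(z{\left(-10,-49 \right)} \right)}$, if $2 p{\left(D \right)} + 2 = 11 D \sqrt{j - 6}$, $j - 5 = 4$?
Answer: $1 - \frac{11 \sqrt{7503}}{2} \approx -475.41$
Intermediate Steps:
$j = 9$ ($j = 5 + 4 = 9$)
$p{\left(D \right)} = -1 + \frac{11 D \sqrt{3}}{2}$ ($p{\left(D \right)} = -1 + \frac{11 D \sqrt{9 - 6}}{2} = -1 + \frac{11 D \sqrt{3}}{2}$)
$- p{\left(z{\left(-10,-49 \right)} \right)} = - (-1 + \frac{11 \sqrt{\left(-10\right)^{2} + \left(-49\right)^{2}} \sqrt{3}}{2}) = - (-1 + \frac{11 \sqrt{100 + 2401} \sqrt{3}}{2}) = - (-1 + \frac{11 \sqrt{2501} \sqrt{3}}{2}) = - (-1 + \frac{11 \sqrt{7503}}{2}) = 1 - \frac{11 \sqrt{7503}}{2}$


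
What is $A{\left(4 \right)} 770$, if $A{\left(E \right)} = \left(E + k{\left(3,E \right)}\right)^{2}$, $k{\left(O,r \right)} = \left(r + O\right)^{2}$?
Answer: $2162930$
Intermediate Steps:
$k{\left(O,r \right)} = \left(O + r\right)^{2}$
$A{\left(E \right)} = \left(E + \left(3 + E\right)^{2}\right)^{2}$
$A{\left(4 \right)} 770 = \left(4 + \left(3 + 4\right)^{2}\right)^{2} \cdot 770 = \left(4 + 7^{2}\right)^{2} \cdot 770 = \left(4 + 49\right)^{2} \cdot 770 = 53^{2} \cdot 770 = 2809 \cdot 770 = 2162930$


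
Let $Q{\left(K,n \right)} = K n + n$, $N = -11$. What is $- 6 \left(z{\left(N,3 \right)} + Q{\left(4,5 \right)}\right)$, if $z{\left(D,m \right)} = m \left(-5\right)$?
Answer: $-60$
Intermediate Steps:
$Q{\left(K,n \right)} = n + K n$
$z{\left(D,m \right)} = - 5 m$
$- 6 \left(z{\left(N,3 \right)} + Q{\left(4,5 \right)}\right) = - 6 \left(\left(-5\right) 3 + 5 \left(1 + 4\right)\right) = - 6 \left(-15 + 5 \cdot 5\right) = - 6 \left(-15 + 25\right) = \left(-6\right) 10 = -60$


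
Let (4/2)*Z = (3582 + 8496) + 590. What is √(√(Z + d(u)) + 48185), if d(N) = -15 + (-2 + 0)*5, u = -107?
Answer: √(48185 + 3*√701) ≈ 219.69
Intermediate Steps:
Z = 6334 (Z = ((3582 + 8496) + 590)/2 = (12078 + 590)/2 = (½)*12668 = 6334)
d(N) = -25 (d(N) = -15 - 2*5 = -15 - 10 = -25)
√(√(Z + d(u)) + 48185) = √(√(6334 - 25) + 48185) = √(√6309 + 48185) = √(3*√701 + 48185) = √(48185 + 3*√701)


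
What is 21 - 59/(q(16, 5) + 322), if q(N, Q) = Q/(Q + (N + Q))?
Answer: 174383/8377 ≈ 20.817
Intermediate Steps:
q(N, Q) = Q/(N + 2*Q)
21 - 59/(q(16, 5) + 322) = 21 - 59/(5/(16 + 2*5) + 322) = 21 - 59/(5/(16 + 10) + 322) = 21 - 59/(5/26 + 322) = 21 - 59/8377/26 = 21 - 59*26/8377 = 21 - 1534/8377 = 174383/8377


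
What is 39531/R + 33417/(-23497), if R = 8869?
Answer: 632484534/208394893 ≈ 3.0350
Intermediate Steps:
39531/R + 33417/(-23497) = 39531/8869 + 33417/(-23497) = 39531*(1/8869) + 33417*(-1/23497) = 39531/8869 - 33417/23497 = 632484534/208394893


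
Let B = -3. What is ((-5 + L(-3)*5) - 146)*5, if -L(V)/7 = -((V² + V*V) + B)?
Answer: 1870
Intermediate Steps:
L(V) = -21 + 14*V² (L(V) = -(-7)*((V² + V*V) - 3) = -(-7)*((V² + V²) - 3) = -(-7)*(2*V² - 3) = -(-7)*(-3 + 2*V²) = -7*(3 - 2*V²) = -21 + 14*V²)
((-5 + L(-3)*5) - 146)*5 = ((-5 + (-21 + 14*(-3)²)*5) - 146)*5 = ((-5 + (-21 + 14*9)*5) - 146)*5 = ((-5 + (-21 + 126)*5) - 146)*5 = ((-5 + 105*5) - 146)*5 = ((-5 + 525) - 146)*5 = (520 - 146)*5 = 374*5 = 1870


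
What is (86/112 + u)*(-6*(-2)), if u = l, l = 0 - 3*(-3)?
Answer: 1641/14 ≈ 117.21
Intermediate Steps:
l = 9 (l = 0 + 9 = 9)
u = 9
(86/112 + u)*(-6*(-2)) = (86/112 + 9)*(-6*(-2)) = (86*(1/112) + 9)*12 = (43/56 + 9)*12 = (547/56)*12 = 1641/14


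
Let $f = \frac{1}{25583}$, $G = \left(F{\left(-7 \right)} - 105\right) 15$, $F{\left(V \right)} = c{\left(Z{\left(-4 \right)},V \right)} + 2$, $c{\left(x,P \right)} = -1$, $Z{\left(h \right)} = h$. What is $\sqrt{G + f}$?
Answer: $\frac{i \sqrt{1021004201257}}{25583} \approx 39.497 i$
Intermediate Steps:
$F{\left(V \right)} = 1$ ($F{\left(V \right)} = -1 + 2 = 1$)
$G = -1560$ ($G = \left(1 - 105\right) 15 = \left(-104\right) 15 = -1560$)
$f = \frac{1}{25583} \approx 3.9088 \cdot 10^{-5}$
$\sqrt{G + f} = \sqrt{-1560 + \frac{1}{25583}} = \sqrt{- \frac{39909479}{25583}} = \frac{i \sqrt{1021004201257}}{25583}$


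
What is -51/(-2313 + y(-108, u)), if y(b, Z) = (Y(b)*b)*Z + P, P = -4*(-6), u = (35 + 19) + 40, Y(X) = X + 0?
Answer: -17/364709 ≈ -4.6613e-5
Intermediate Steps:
Y(X) = X
u = 94 (u = 54 + 40 = 94)
P = 24
y(b, Z) = 24 + Z*b**2 (y(b, Z) = (b*b)*Z + 24 = b**2*Z + 24 = Z*b**2 + 24 = 24 + Z*b**2)
-51/(-2313 + y(-108, u)) = -51/(-2313 + (24 + 94*(-108)**2)) = -51/(-2313 + (24 + 94*11664)) = -51/(-2313 + (24 + 1096416)) = -51/(-2313 + 1096440) = -51/1094127 = (1/1094127)*(-51) = -17/364709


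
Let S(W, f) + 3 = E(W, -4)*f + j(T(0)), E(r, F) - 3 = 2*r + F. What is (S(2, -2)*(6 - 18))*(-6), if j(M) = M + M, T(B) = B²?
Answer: -648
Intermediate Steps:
j(M) = 2*M
E(r, F) = 3 + F + 2*r (E(r, F) = 3 + (2*r + F) = 3 + (F + 2*r) = 3 + F + 2*r)
S(W, f) = -3 + f*(-1 + 2*W) (S(W, f) = -3 + ((3 - 4 + 2*W)*f + 2*0²) = -3 + ((-1 + 2*W)*f + 2*0) = -3 + (f*(-1 + 2*W) + 0) = -3 + f*(-1 + 2*W))
(S(2, -2)*(6 - 18))*(-6) = ((-3 - 2*(-1 + 2*2))*(6 - 18))*(-6) = ((-3 - 2*(-1 + 4))*(-12))*(-6) = ((-3 - 2*3)*(-12))*(-6) = ((-3 - 6)*(-12))*(-6) = -9*(-12)*(-6) = 108*(-6) = -648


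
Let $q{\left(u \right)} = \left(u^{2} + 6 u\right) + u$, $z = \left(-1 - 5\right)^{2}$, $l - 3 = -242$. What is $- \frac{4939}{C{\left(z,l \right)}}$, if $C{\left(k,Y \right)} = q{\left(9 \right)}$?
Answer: $- \frac{4939}{144} \approx -34.299$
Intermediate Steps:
$l = -239$ ($l = 3 - 242 = -239$)
$z = 36$ ($z = \left(-6\right)^{2} = 36$)
$q{\left(u \right)} = u^{2} + 7 u$
$C{\left(k,Y \right)} = 144$ ($C{\left(k,Y \right)} = 9 \left(7 + 9\right) = 9 \cdot 16 = 144$)
$- \frac{4939}{C{\left(z,l \right)}} = - \frac{4939}{144}$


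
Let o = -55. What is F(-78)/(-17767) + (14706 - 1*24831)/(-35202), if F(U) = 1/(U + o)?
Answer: 7975173859/27727571074 ≈ 0.28763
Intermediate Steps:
F(U) = 1/(-55 + U) (F(U) = 1/(U - 55) = 1/(-55 + U))
F(-78)/(-17767) + (14706 - 1*24831)/(-35202) = 1/(-55 - 78*(-17767)) + (14706 - 1*24831)/(-35202) = -1/17767/(-133) + (14706 - 24831)*(-1/35202) = -1/133*(-1/17767) - 10125*(-1/35202) = 1/2363011 + 3375/11734 = 7975173859/27727571074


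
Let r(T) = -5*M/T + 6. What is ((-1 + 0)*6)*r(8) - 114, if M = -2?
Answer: -315/2 ≈ -157.50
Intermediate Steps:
r(T) = 6 + 10/T (r(T) = -(-10)/T + 6 = 10/T + 6 = 6 + 10/T)
((-1 + 0)*6)*r(8) - 114 = ((-1 + 0)*6)*(6 + 10/8) - 114 = (-1*6)*(6 + 10*(⅛)) - 114 = -6*(6 + 5/4) - 114 = -6*29/4 - 114 = -87/2 - 114 = -315/2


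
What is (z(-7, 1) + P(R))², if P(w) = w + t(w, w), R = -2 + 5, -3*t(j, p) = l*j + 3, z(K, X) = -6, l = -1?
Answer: 9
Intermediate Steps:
t(j, p) = -1 + j/3 (t(j, p) = -(-j + 3)/3 = -(3 - j)/3 = -1 + j/3)
R = 3
P(w) = -1 + 4*w/3 (P(w) = w + (-1 + w/3) = -1 + 4*w/3)
(z(-7, 1) + P(R))² = (-6 + (-1 + (4/3)*3))² = (-6 + (-1 + 4))² = (-6 + 3)² = (-3)² = 9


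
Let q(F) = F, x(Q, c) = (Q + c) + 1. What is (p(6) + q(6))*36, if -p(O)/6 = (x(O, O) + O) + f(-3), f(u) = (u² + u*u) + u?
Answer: -7128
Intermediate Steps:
x(Q, c) = 1 + Q + c
f(u) = u + 2*u² (f(u) = (u² + u²) + u = 2*u² + u = u + 2*u²)
p(O) = -96 - 18*O (p(O) = -6*(((1 + O + O) + O) - 3*(1 + 2*(-3))) = -6*(((1 + 2*O) + O) - 3*(1 - 6)) = -6*((1 + 3*O) - 3*(-5)) = -6*((1 + 3*O) + 15) = -6*(16 + 3*O) = -96 - 18*O)
(p(6) + q(6))*36 = ((-96 - 18*6) + 6)*36 = ((-96 - 108) + 6)*36 = (-204 + 6)*36 = -198*36 = -7128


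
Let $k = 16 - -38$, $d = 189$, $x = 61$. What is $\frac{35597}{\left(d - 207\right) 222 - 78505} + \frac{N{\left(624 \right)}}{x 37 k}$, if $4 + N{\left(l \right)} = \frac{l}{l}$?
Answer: $- \frac{1446246223}{3351685626} \approx -0.4315$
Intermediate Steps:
$N{\left(l \right)} = -3$ ($N{\left(l \right)} = -4 + \frac{l}{l} = -4 + 1 = -3$)
$k = 54$ ($k = 16 + 38 = 54$)
$\frac{35597}{\left(d - 207\right) 222 - 78505} + \frac{N{\left(624 \right)}}{x 37 k} = \frac{35597}{\left(189 - 207\right) 222 - 78505} - \frac{3}{61 \cdot 37 \cdot 54} = \frac{35597}{\left(-18\right) 222 - 78505} - \frac{3}{2257 \cdot 54} = \frac{35597}{-3996 - 78505} - \frac{3}{121878} = \frac{35597}{-82501} - \frac{1}{40626} = 35597 \left(- \frac{1}{82501}\right) - \frac{1}{40626} = - \frac{35597}{82501} - \frac{1}{40626} = - \frac{1446246223}{3351685626}$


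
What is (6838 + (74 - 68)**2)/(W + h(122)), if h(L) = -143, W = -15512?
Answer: -6874/15655 ≈ -0.43909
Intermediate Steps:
(6838 + (74 - 68)**2)/(W + h(122)) = (6838 + (74 - 68)**2)/(-15512 - 143) = (6838 + 6**2)/(-15655) = (6838 + 36)*(-1/15655) = 6874*(-1/15655) = -6874/15655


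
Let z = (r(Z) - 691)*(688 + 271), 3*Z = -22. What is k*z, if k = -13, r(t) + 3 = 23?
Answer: 8365357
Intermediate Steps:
Z = -22/3 (Z = (⅓)*(-22) = -22/3 ≈ -7.3333)
r(t) = 20 (r(t) = -3 + 23 = 20)
z = -643489 (z = (20 - 691)*(688 + 271) = -671*959 = -643489)
k*z = -13*(-643489) = 8365357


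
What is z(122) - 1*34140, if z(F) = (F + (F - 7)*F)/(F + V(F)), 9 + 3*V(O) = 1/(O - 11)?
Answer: -337046826/9907 ≈ -34021.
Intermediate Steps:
V(O) = -3 + 1/(3*(-11 + O)) (V(O) = -3 + 1/(3*(O - 11)) = -3 + 1/(3*(-11 + O)))
z(F) = (F + F*(-7 + F))/(F + (100 - 9*F)/(3*(-11 + F))) (z(F) = (F + (F - 7)*F)/(F + (100 - 9*F)/(3*(-11 + F))) = (F + (-7 + F)*F)/(F + (100 - 9*F)/(3*(-11 + F))) = (F + F*(-7 + F))/(F + (100 - 9*F)/(3*(-11 + F))))
z(122) - 1*34140 = 3*122*(-11 + 122)*(-6 + 122)/(100 - 9*122 + 3*122*(-11 + 122)) - 1*34140 = 3*122*111*116/(100 - 1098 + 3*122*111) - 34140 = 3*122*111*116/(100 - 1098 + 40626) - 34140 = 3*122*111*116/39628 - 34140 = 3*122*(1/39628)*111*116 - 34140 = 1178154/9907 - 34140 = -337046826/9907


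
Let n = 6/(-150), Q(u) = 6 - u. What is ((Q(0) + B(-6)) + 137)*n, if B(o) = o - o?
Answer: -143/25 ≈ -5.7200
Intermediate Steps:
B(o) = 0
n = -1/25 (n = 6*(-1/150) = -1/25 ≈ -0.040000)
((Q(0) + B(-6)) + 137)*n = (((6 - 1*0) + 0) + 137)*(-1/25) = (((6 + 0) + 0) + 137)*(-1/25) = ((6 + 0) + 137)*(-1/25) = (6 + 137)*(-1/25) = 143*(-1/25) = -143/25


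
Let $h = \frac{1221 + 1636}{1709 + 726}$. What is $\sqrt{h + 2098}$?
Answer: $\frac{3 \sqrt{1382941205}}{2435} \approx 45.817$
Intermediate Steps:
$h = \frac{2857}{2435} \approx 1.1733$
$\sqrt{h + 2098} = \sqrt{\frac{2857}{2435} + 2098} = \sqrt{\frac{5111487}{2435}} = \frac{3 \sqrt{1382941205}}{2435}$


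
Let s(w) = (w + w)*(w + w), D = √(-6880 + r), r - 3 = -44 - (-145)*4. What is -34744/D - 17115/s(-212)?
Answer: -17115/179776 + 34744*I*√6341/6341 ≈ -0.095202 + 436.32*I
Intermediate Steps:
r = 539 (r = 3 + (-44 - (-145)*4) = 3 + (-44 - 29*(-20)) = 3 + (-44 + 580) = 3 + 536 = 539)
D = I*√6341 (D = √(-6880 + 539) = √(-6341) = I*√6341 ≈ 79.63*I)
s(w) = 4*w² (s(w) = (2*w)*(2*w) = 4*w²)
-34744/D - 17115/s(-212) = -34744*(-I*√6341/6341) - 17115/(4*(-212)²) = -(-34744)*I*√6341/6341 - 17115/(4*44944) = 34744*I*√6341/6341 - 17115/179776 = -17115/179776 + 34744*I*√6341/6341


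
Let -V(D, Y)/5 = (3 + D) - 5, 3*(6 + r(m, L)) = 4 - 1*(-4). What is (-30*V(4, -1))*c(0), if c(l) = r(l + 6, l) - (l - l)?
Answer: -1000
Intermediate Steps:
r(m, L) = -10/3 (r(m, L) = -6 + (4 - 1*(-4))/3 = -6 + (4 + 4)/3 = -6 + (1/3)*8 = -6 + 8/3 = -10/3)
V(D, Y) = 10 - 5*D (V(D, Y) = -5*((3 + D) - 5) = -5*(-2 + D) = 10 - 5*D)
c(l) = -10/3 (c(l) = -10/3 - (l - l) = -10/3 - 1*0 = -10/3 + 0 = -10/3)
(-30*V(4, -1))*c(0) = -30*(10 - 5*4)*(-10/3) = -30*(10 - 20)*(-10/3) = -30*(-10)*(-10/3) = 300*(-10/3) = -1000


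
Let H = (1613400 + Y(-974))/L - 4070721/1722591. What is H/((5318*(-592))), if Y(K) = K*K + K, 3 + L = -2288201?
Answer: 2287728555061/2068215095447552064 ≈ 1.1061e-6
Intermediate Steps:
L = -2288204 (L = -3 - 2288201 = -2288204)
Y(K) = K + K² (Y(K) = K² + K = K + K²)
H = -2287728555061/656939936094 (H = (1613400 - 974*(1 - 974))/(-2288204) - 4070721/1722591 = (1613400 - 974*(-973))*(-1/2288204) - 4070721*1/1722591 = (1613400 + 947702)*(-1/2288204) - 1356907/574197 = 2561102*(-1/2288204) - 1356907/574197 = -1280551/1144102 - 1356907/574197 = -2287728555061/656939936094 ≈ -3.4824)
H/((5318*(-592))) = -2287728555061/(656939936094*(5318*(-592))) = -2287728555061/656939936094/(-3148256) = -2287728555061/656939936094*(-1/3148256) = 2287728555061/2068215095447552064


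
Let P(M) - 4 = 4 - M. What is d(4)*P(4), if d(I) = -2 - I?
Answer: -24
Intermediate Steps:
P(M) = 8 - M (P(M) = 4 + (4 - M) = 8 - M)
d(4)*P(4) = (-2 - 1*4)*(8 - 1*4) = (-2 - 4)*(8 - 4) = -6*4 = -24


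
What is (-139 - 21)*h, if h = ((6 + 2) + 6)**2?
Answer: -31360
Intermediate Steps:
h = 196 (h = (8 + 6)**2 = 14**2 = 196)
(-139 - 21)*h = (-139 - 21)*196 = -160*196 = -31360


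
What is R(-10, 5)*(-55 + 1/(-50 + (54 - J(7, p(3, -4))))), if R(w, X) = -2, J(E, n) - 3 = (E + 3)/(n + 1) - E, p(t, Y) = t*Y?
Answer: 5379/49 ≈ 109.78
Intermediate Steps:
p(t, Y) = Y*t
J(E, n) = 3 - E + (3 + E)/(1 + n) (J(E, n) = 3 + ((E + 3)/(n + 1) - E) = 3 + ((3 + E)/(1 + n) - E) = 3 + (-E + (3 + E)/(1 + n)) = 3 - E + (3 + E)/(1 + n))
R(-10, 5)*(-55 + 1/(-50 + (54 - J(7, p(3, -4))))) = -2*(-55 + 1/(-50 + (54 - (6 + 3*(-4*3) - 1*7*(-4*3))/(1 - 4*3)))) = -2*(-55 + 1/(-50 + (54 - (6 + 3*(-12) - 1*7*(-12))/(1 - 12)))) = -2*(-55 + 1/(-50 + (54 - (6 - 36 + 84)/(-11)))) = -2*(-55 + 1/(-50 + (54 - (-1)*54/11))) = -2*(-55 + 1/(-50 + (54 - 1*(-54/11)))) = -2*(-55 + 1/(-50 + (54 + 54/11))) = -2*(-55 + 1/(-50 + 648/11)) = -2*(-55 + 1/(98/11)) = -2*(-55 + 11/98) = -2*(-5379/98) = 5379/49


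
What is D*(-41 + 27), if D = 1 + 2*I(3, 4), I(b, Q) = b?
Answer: -98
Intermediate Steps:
D = 7 (D = 1 + 2*3 = 1 + 6 = 7)
D*(-41 + 27) = 7*(-41 + 27) = 7*(-14) = -98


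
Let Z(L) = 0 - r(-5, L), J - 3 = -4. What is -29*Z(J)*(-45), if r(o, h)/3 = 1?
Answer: -3915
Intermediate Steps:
J = -1 (J = 3 - 4 = -1)
r(o, h) = 3 (r(o, h) = 3*1 = 3)
Z(L) = -3 (Z(L) = 0 - 1*3 = 0 - 3 = -3)
-29*Z(J)*(-45) = -29*(-3)*(-45) = 87*(-45) = -3915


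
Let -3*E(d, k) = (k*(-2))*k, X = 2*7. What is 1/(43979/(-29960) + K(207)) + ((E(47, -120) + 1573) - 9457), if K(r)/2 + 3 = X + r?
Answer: 22339914956/13018581 ≈ 1716.0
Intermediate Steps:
X = 14
K(r) = 22 + 2*r (K(r) = -6 + 2*(14 + r) = -6 + (28 + 2*r) = 22 + 2*r)
E(d, k) = 2*k**2/3 (E(d, k) = -k*(-2)*k/3 = -(-2*k)*k/3 = -(-2)*k**2/3 = 2*k**2/3)
1/(43979/(-29960) + K(207)) + ((E(47, -120) + 1573) - 9457) = 1/(43979/(-29960) + (22 + 2*207)) + (((2/3)*(-120)**2 + 1573) - 9457) = 1/(43979*(-1/29960) + (22 + 414)) + (((2/3)*14400 + 1573) - 9457) = 1/(-43979/29960 + 436) + ((9600 + 1573) - 9457) = 1/(13018581/29960) + (11173 - 9457) = 29960/13018581 + 1716 = 22339914956/13018581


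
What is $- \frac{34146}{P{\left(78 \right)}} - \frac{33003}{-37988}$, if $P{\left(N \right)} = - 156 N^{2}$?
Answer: $\frac{453061355}{500757816} \approx 0.90475$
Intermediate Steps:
$- \frac{34146}{P{\left(78 \right)}} - \frac{33003}{-37988} = - \frac{34146}{\left(-156\right) 78^{2}} - \frac{33003}{-37988} = - \frac{34146}{\left(-156\right) 6084} - - \frac{33003}{37988} = - \frac{34146}{-949104} + \frac{33003}{37988} = \left(-34146\right) \left(- \frac{1}{949104}\right) + \frac{33003}{37988} = \frac{1897}{52728} + \frac{33003}{37988} = \frac{453061355}{500757816}$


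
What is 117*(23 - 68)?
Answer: -5265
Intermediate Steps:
117*(23 - 68) = 117*(-45) = -5265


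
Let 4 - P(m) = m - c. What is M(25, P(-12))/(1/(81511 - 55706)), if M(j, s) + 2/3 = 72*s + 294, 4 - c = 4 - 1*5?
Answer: 139759880/3 ≈ 4.6587e+7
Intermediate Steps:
c = 5 (c = 4 - (4 - 1*5) = 4 - (4 - 5) = 4 - 1*(-1) = 4 + 1 = 5)
P(m) = 9 - m (P(m) = 4 - (m - 1*5) = 4 - (m - 5) = 4 - (-5 + m) = 4 + (5 - m) = 9 - m)
M(j, s) = 880/3 + 72*s (M(j, s) = -⅔ + (72*s + 294) = -⅔ + (294 + 72*s) = 880/3 + 72*s)
M(25, P(-12))/(1/(81511 - 55706)) = (880/3 + 72*(9 - 1*(-12)))/(1/(81511 - 55706)) = (880/3 + 72*(9 + 12))/(1/25805) = (880/3 + 72*21)/(1/25805) = (880/3 + 1512)*25805 = (5416/3)*25805 = 139759880/3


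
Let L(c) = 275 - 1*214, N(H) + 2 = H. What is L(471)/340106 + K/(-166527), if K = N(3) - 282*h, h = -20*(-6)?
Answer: 11519005081/56636831862 ≈ 0.20338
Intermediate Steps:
N(H) = -2 + H
h = 120
L(c) = 61 (L(c) = 275 - 214 = 61)
K = -33839 (K = (-2 + 3) - 282*120 = 1 - 33840 = -33839)
L(471)/340106 + K/(-166527) = 61/340106 - 33839/(-166527) = 61*(1/340106) - 33839*(-1/166527) = 61/340106 + 33839/166527 = 11519005081/56636831862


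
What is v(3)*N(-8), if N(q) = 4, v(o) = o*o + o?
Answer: 48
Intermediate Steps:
v(o) = o + o² (v(o) = o² + o = o + o²)
v(3)*N(-8) = (3*(1 + 3))*4 = (3*4)*4 = 12*4 = 48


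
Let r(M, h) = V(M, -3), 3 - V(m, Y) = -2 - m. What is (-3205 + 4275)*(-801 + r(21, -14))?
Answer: -829250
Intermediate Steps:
V(m, Y) = 5 + m (V(m, Y) = 3 - (-2 - m) = 3 + (2 + m) = 5 + m)
r(M, h) = 5 + M
(-3205 + 4275)*(-801 + r(21, -14)) = (-3205 + 4275)*(-801 + (5 + 21)) = 1070*(-801 + 26) = 1070*(-775) = -829250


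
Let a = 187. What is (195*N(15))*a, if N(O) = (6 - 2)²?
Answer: 583440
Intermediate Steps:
N(O) = 16 (N(O) = 4² = 16)
(195*N(15))*a = (195*16)*187 = 3120*187 = 583440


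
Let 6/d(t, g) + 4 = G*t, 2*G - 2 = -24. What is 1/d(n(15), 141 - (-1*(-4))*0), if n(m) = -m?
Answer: 161/6 ≈ 26.833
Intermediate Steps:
G = -11 (G = 1 + (1/2)*(-24) = 1 - 12 = -11)
d(t, g) = 6/(-4 - 11*t)
1/d(n(15), 141 - (-1*(-4))*0) = 1/(-6/(4 + 11*(-1*15))) = 1/(-6/(4 + 11*(-15))) = 1/(-6/(4 - 165)) = 1/(-6/(-161)) = 1/(-6*(-1/161)) = 1/(6/161) = 161/6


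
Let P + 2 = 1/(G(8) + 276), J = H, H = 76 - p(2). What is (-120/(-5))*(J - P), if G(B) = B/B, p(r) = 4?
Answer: 491928/277 ≈ 1775.9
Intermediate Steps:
G(B) = 1
H = 72 (H = 76 - 1*4 = 76 - 4 = 72)
J = 72
P = -553/277 (P = -2 + 1/(1 + 276) = -2 + 1/277 = -553/277 ≈ -1.9964)
(-120/(-5))*(J - P) = (-120/(-5))*(72 - 1*(-553/277)) = (-120*(-1)/5)*(72 + 553/277) = -12*(-2)*(20497/277) = 24*(20497/277) = 491928/277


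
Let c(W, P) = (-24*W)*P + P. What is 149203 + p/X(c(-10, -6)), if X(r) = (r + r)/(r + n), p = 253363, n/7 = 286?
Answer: 72656312/723 ≈ 1.0049e+5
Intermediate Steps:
n = 2002 (n = 7*286 = 2002)
c(W, P) = P - 24*P*W (c(W, P) = -24*P*W + P = P - 24*P*W)
X(r) = 2*r/(2002 + r) (X(r) = (r + r)/(r + 2002) = (2*r)/(2002 + r) = 2*r/(2002 + r))
149203 + p/X(c(-10, -6)) = 149203 + 253363/((2*(-6*(1 - 24*(-10)))/(2002 - 6*(1 - 24*(-10))))) = 149203 + 253363/((2*(-6*(1 + 240))/(2002 - 6*(1 + 240)))) = 149203 + 253363/((2*(-6*241)/(2002 - 6*241))) = 149203 + 253363/((2*(-1446)/(2002 - 1446))) = 149203 + 253363/((2*(-1446)/556)) = 149203 + 253363/((2*(-1446)*(1/556))) = 149203 + 253363/(-723/139) = 149203 + 253363*(-139/723) = 149203 - 35217457/723 = 72656312/723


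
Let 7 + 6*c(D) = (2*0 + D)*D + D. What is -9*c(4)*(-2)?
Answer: 39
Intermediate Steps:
c(D) = -7/6 + D/6 + D²/6 (c(D) = -7/6 + ((2*0 + D)*D + D)/6 = -7/6 + ((0 + D)*D + D)/6 = -7/6 + (D*D + D)/6 = -7/6 + (D² + D)/6 = -7/6 + (D + D²)/6 = -7/6 + (D/6 + D²/6) = -7/6 + D/6 + D²/6)
-9*c(4)*(-2) = -9*(-7/6 + (⅙)*4 + (⅙)*4²)*(-2) = -9*(-7/6 + ⅔ + (⅙)*16)*(-2) = -9*(-7/6 + ⅔ + 8/3)*(-2) = -9*13/6*(-2) = -39/2*(-2) = 39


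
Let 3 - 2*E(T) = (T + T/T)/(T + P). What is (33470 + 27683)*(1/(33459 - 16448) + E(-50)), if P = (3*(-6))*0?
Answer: 105073757283/1701100 ≈ 61768.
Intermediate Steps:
P = 0 (P = -18*0 = 0)
E(T) = 3/2 - (1 + T)/(2*T) (E(T) = 3/2 - (T + T/T)/(2*(T + 0)) = 3/2 - (T + 1)/(2*T) = 3/2 - (1 + T)/(2*T))
(33470 + 27683)*(1/(33459 - 16448) + E(-50)) = (33470 + 27683)*(1/(33459 - 16448) + (-½ - 50)/(-50)) = 61153*(1/17011 - 1/50*(-101/2)) = 61153*(1/17011 + 101/100) = 61153*(1718211/1701100) = 105073757283/1701100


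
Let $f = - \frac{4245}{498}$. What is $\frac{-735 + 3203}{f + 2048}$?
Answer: $\frac{409688}{338553} \approx 1.2101$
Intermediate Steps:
$f = - \frac{1415}{166}$ ($f = \left(-4245\right) \frac{1}{498} = - \frac{1415}{166} \approx -8.5241$)
$\frac{-735 + 3203}{f + 2048} = \frac{-735 + 3203}{- \frac{1415}{166} + 2048} = \frac{2468}{\frac{338553}{166}} = 2468 \cdot \frac{166}{338553} = \frac{409688}{338553}$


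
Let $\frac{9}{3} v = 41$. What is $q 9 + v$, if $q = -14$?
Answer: $- \frac{337}{3} \approx -112.33$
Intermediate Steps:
$v = \frac{41}{3}$ ($v = \frac{1}{3} \cdot 41 = \frac{41}{3} \approx 13.667$)
$q 9 + v = \left(-14\right) 9 + \frac{41}{3} = -126 + \frac{41}{3} = - \frac{337}{3}$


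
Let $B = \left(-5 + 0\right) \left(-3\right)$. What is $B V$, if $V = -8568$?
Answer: $-128520$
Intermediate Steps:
$B = 15$ ($B = \left(-5\right) \left(-3\right) = 15$)
$B V = 15 \left(-8568\right) = -128520$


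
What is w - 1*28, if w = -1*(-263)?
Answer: 235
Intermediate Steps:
w = 263
w - 1*28 = 263 - 1*28 = 263 - 28 = 235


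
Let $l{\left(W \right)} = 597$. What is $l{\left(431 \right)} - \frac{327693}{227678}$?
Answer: $\frac{135596073}{227678} \approx 595.56$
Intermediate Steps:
$l{\left(431 \right)} - \frac{327693}{227678} = 597 - \frac{327693}{227678} = \frac{135596073}{227678}$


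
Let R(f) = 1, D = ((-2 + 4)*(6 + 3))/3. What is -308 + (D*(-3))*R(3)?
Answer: -326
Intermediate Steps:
D = 6 (D = (2*9)*(1/3) = 18*(1/3) = 6)
-308 + (D*(-3))*R(3) = -308 + (6*(-3))*1 = -308 - 18*1 = -308 - 18 = -326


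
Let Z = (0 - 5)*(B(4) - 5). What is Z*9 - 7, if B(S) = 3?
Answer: 83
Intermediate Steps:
Z = 10 (Z = (0 - 5)*(3 - 5) = -5*(-2) = 10)
Z*9 - 7 = 10*9 - 7 = 90 - 7 = 83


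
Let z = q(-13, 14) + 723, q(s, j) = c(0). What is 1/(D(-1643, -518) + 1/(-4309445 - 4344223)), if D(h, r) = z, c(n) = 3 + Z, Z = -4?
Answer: 8653668/6247948295 ≈ 0.0013850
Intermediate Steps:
c(n) = -1 (c(n) = 3 - 4 = -1)
q(s, j) = -1
z = 722 (z = -1 + 723 = 722)
D(h, r) = 722
1/(D(-1643, -518) + 1/(-4309445 - 4344223)) = 1/(722 + 1/(-4309445 - 4344223)) = 1/(722 + 1/(-8653668)) = 1/(722 - 1/8653668) = 1/(6247948295/8653668) = 8653668/6247948295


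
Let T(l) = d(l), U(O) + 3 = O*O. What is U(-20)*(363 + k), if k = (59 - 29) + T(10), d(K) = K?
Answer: 159991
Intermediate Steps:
U(O) = -3 + O² (U(O) = -3 + O*O = -3 + O²)
T(l) = l
k = 40 (k = (59 - 29) + 10 = 30 + 10 = 40)
U(-20)*(363 + k) = (-3 + (-20)²)*(363 + 40) = (-3 + 400)*403 = 397*403 = 159991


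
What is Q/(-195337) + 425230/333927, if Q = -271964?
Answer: 173879275138/65228298399 ≈ 2.6657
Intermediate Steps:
Q/(-195337) + 425230/333927 = -271964/(-195337) + 425230/333927 = -271964*(-1/195337) + 425230*(1/333927) = 271964/195337 + 425230/333927 = 173879275138/65228298399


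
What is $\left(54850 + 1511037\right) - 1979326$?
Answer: $-413439$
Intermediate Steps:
$\left(54850 + 1511037\right) - 1979326 = 1565887 - 1979326 = -413439$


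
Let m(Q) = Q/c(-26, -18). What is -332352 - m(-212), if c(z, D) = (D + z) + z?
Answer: -11632426/35 ≈ -3.3236e+5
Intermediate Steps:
c(z, D) = D + 2*z
m(Q) = -Q/70 (m(Q) = Q/(-18 + 2*(-26)) = Q/(-18 - 52) = Q/(-70) = Q*(-1/70) = -Q/70)
-332352 - m(-212) = -332352 - (-1)*(-212)/70 = -332352 - 1*106/35 = -332352 - 106/35 = -11632426/35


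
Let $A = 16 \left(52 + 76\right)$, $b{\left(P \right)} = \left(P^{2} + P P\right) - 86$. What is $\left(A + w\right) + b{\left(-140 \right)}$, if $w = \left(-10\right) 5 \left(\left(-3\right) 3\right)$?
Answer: $41612$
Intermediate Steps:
$b{\left(P \right)} = -86 + 2 P^{2}$ ($b{\left(P \right)} = \left(P^{2} + P^{2}\right) - 86 = 2 P^{2} - 86 = -86 + 2 P^{2}$)
$w = 450$ ($w = \left(-50\right) \left(-9\right) = 450$)
$A = 2048$ ($A = 16 \cdot 128 = 2048$)
$\left(A + w\right) + b{\left(-140 \right)} = \left(2048 + 450\right) - \left(86 - 2 \left(-140\right)^{2}\right) = 2498 + \left(-86 + 2 \cdot 19600\right) = 2498 + \left(-86 + 39200\right) = 2498 + 39114 = 41612$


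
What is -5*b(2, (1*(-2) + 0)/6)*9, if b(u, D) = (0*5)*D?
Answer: 0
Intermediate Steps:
b(u, D) = 0 (b(u, D) = 0*D = 0)
-5*b(2, (1*(-2) + 0)/6)*9 = -5*0*9 = 0*9 = 0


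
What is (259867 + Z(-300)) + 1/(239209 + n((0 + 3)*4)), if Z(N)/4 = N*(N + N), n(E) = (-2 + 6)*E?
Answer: 234440038820/239257 ≈ 9.7987e+5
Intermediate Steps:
n(E) = 4*E
Z(N) = 8*N² (Z(N) = 4*(N*(N + N)) = 4*(N*(2*N)) = 4*(2*N²) = 8*N²)
(259867 + Z(-300)) + 1/(239209 + n((0 + 3)*4)) = (259867 + 8*(-300)²) + 1/(239209 + 4*((0 + 3)*4)) = (259867 + 8*90000) + 1/(239209 + 4*(3*4)) = (259867 + 720000) + 1/(239209 + 4*12) = 979867 + 1/(239209 + 48) = 979867 + 1/239257 = 234440038820/239257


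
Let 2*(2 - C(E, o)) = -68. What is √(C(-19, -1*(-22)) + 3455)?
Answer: √3491 ≈ 59.085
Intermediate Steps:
C(E, o) = 36 (C(E, o) = 2 - ½*(-68) = 2 + 34 = 36)
√(C(-19, -1*(-22)) + 3455) = √(36 + 3455) = √3491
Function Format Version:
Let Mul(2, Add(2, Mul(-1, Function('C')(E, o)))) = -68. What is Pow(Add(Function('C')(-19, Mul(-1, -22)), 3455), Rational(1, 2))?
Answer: Pow(3491, Rational(1, 2)) ≈ 59.085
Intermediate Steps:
Function('C')(E, o) = 36 (Function('C')(E, o) = Add(2, Mul(Rational(-1, 2), -68)) = Add(2, 34) = 36)
Pow(Add(Function('C')(-19, Mul(-1, -22)), 3455), Rational(1, 2)) = Pow(Add(36, 3455), Rational(1, 2)) = Pow(3491, Rational(1, 2))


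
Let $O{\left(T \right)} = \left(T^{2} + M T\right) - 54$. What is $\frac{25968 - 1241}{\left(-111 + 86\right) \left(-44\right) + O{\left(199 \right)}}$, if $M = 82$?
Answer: $\frac{24727}{56965} \approx 0.43407$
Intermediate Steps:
$O{\left(T \right)} = -54 + T^{2} + 82 T$ ($O{\left(T \right)} = \left(T^{2} + 82 T\right) - 54 = -54 + T^{2} + 82 T$)
$\frac{25968 - 1241}{\left(-111 + 86\right) \left(-44\right) + O{\left(199 \right)}} = \frac{25968 - 1241}{\left(-111 + 86\right) \left(-44\right) + \left(-54 + 199^{2} + 82 \cdot 199\right)} = \frac{24727}{\left(-25\right) \left(-44\right) + \left(-54 + 39601 + 16318\right)} = \frac{24727}{1100 + 55865} = \frac{24727}{56965}$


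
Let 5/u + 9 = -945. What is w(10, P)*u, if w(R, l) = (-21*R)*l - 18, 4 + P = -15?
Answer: -3310/159 ≈ -20.818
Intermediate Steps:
P = -19 (P = -4 - 15 = -19)
w(R, l) = -18 - 21*R*l (w(R, l) = -21*R*l - 18 = -18 - 21*R*l)
u = -5/954 (u = 5/(-9 - 945) = 5/(-954) = 5*(-1/954) = -5/954 ≈ -0.0052411)
w(10, P)*u = (-18 - 21*10*(-19))*(-5/954) = (-18 + 3990)*(-5/954) = 3972*(-5/954) = -3310/159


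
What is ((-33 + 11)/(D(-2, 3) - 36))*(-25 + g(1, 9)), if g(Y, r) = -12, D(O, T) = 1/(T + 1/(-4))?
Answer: -4477/196 ≈ -22.842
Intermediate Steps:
D(O, T) = 1/(-¼ + T) (D(O, T) = 1/(T - ¼) = 1/(-¼ + T))
((-33 + 11)/(D(-2, 3) - 36))*(-25 + g(1, 9)) = ((-33 + 11)/(4/(-1 + 4*3) - 36))*(-25 - 12) = -22/(4/(-1 + 12) - 36)*(-37) = -22/(4/11 - 36)*(-37) = -22/(-392/11)*(-37) = -22*(-11/392)*(-37) = (121/196)*(-37) = -4477/196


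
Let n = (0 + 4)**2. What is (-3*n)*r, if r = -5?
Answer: 240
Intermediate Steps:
n = 16 (n = 4**2 = 16)
(-3*n)*r = -3*16*(-5) = -48*(-5) = 240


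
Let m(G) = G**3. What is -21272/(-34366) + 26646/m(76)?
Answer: 2563403477/3771462304 ≈ 0.67968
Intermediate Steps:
-21272/(-34366) + 26646/m(76) = -21272/(-34366) + 26646/(76**3) = -21272*(-1/34366) + 26646/438976 = 10636/17183 + 26646*(1/438976) = 10636/17183 + 13323/219488 = 2563403477/3771462304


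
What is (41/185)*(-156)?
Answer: -6396/185 ≈ -34.573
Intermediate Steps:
(41/185)*(-156) = -6396/185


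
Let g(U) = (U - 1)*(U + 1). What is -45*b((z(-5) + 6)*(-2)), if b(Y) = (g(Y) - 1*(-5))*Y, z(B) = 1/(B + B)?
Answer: 1901511/25 ≈ 76061.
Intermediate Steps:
z(B) = 1/(2*B)
g(U) = (1 + U)*(-1 + U) (g(U) = (-1 + U)*(1 + U) = (1 + U)*(-1 + U))
b(Y) = Y*(4 + Y²) (b(Y) = ((-1 + Y²) - 1*(-5))*Y = ((-1 + Y²) + 5)*Y = (4 + Y²)*Y = Y*(4 + Y²))
-45*b((z(-5) + 6)*(-2)) = -45*((½)/(-5) + 6)*(-2)*(4 + (((½)/(-5) + 6)*(-2))²) = -45*((½)*(-⅕) + 6)*(-2)*(4 + (((½)*(-⅕) + 6)*(-2))²) = -45*(-⅒ + 6)*(-2)*(4 + ((-⅒ + 6)*(-2))²) = -45*(59/10)*(-2)*(4 + ((59/10)*(-2))²) = -(-531)*(4 + (-59/5)²) = -(-531)*(4 + 3481/25) = -(-531)*3581/25 = -45*(-211279/125) = 1901511/25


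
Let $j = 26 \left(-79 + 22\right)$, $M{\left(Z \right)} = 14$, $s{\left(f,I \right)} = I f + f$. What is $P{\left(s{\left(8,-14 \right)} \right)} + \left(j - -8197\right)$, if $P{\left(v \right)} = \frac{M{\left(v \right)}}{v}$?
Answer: $\frac{349173}{52} \approx 6714.9$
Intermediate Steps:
$s{\left(f,I \right)} = f + I f$
$j = -1482$ ($j = 26 \left(-57\right) = -1482$)
$P{\left(v \right)} = \frac{14}{v}$
$P{\left(s{\left(8,-14 \right)} \right)} + \left(j - -8197\right) = \frac{14}{8 \left(1 - 14\right)} - -6715 = \frac{14}{8 \left(-13\right)} + \left(-1482 + 8197\right) = \frac{14}{-104} + 6715 = 14 \left(- \frac{1}{104}\right) + 6715 = - \frac{7}{52} + 6715 = \frac{349173}{52}$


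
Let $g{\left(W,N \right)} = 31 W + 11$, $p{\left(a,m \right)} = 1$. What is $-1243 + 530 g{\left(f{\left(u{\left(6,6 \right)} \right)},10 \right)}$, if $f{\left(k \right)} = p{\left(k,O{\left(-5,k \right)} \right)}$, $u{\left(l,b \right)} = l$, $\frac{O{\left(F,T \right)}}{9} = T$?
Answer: $21017$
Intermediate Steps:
$O{\left(F,T \right)} = 9 T$
$f{\left(k \right)} = 1$
$g{\left(W,N \right)} = 11 + 31 W$
$-1243 + 530 g{\left(f{\left(u{\left(6,6 \right)} \right)},10 \right)} = -1243 + 530 \left(11 + 31 \cdot 1\right) = -1243 + 530 \left(11 + 31\right) = -1243 + 530 \cdot 42 = -1243 + 22260 = 21017$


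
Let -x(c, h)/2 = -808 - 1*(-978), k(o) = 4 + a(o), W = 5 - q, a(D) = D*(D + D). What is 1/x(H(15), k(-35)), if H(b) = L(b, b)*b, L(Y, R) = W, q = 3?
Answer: -1/340 ≈ -0.0029412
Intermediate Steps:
a(D) = 2*D**2 (a(D) = D*(2*D) = 2*D**2)
W = 2 (W = 5 - 1*3 = 5 - 3 = 2)
L(Y, R) = 2
k(o) = 4 + 2*o**2
H(b) = 2*b
x(c, h) = -340 (x(c, h) = -2*(-808 - 1*(-978)) = -2*(-808 + 978) = -2*170 = -340)
1/x(H(15), k(-35)) = 1/(-340) = -1/340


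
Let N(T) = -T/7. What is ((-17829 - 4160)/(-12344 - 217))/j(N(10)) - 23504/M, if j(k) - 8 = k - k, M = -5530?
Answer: 15718159/3517080 ≈ 4.4691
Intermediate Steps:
N(T) = -T/7
j(k) = 8 (j(k) = 8 + (k - k) = 8 + 0 = 8)
((-17829 - 4160)/(-12344 - 217))/j(N(10)) - 23504/M = ((-17829 - 4160)/(-12344 - 217))/8 - 23504/(-5530) = -21989/(-12561)*(⅛) - 23504*(-1/5530) = -21989*(-1/12561)*(⅛) + 11752/2765 = (21989/12561)*(⅛) + 11752/2765 = 21989/100488 + 11752/2765 = 15718159/3517080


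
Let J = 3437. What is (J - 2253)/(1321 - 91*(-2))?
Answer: 1184/1503 ≈ 0.78776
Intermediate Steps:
(J - 2253)/(1321 - 91*(-2)) = (3437 - 2253)/(1321 - 91*(-2)) = 1184/(1321 + 182) = 1184/1503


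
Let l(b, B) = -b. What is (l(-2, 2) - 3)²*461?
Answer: 461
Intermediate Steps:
(l(-2, 2) - 3)²*461 = (-1*(-2) - 3)²*461 = (2 - 3)²*461 = (-1)²*461 = 1*461 = 461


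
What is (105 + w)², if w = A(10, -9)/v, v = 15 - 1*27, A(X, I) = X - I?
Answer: 1540081/144 ≈ 10695.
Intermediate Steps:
v = -12 (v = 15 - 27 = -12)
w = -19/12 (w = (10 - 1*(-9))/(-12) = (10 + 9)*(-1/12) = 19*(-1/12) = -19/12 ≈ -1.5833)
(105 + w)² = (105 - 19/12)² = (1241/12)² = 1540081/144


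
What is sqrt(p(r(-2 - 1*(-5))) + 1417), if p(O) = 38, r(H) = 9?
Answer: sqrt(1455) ≈ 38.144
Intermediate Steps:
sqrt(p(r(-2 - 1*(-5))) + 1417) = sqrt(38 + 1417) = sqrt(1455)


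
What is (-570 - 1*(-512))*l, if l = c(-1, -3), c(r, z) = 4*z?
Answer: 696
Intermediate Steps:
l = -12 (l = 4*(-3) = -12)
(-570 - 1*(-512))*l = (-570 - 1*(-512))*(-12) = (-570 + 512)*(-12) = -58*(-12) = 696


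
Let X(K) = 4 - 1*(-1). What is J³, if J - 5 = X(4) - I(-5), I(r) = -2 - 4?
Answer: 4096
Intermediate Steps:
I(r) = -6
X(K) = 5 (X(K) = 4 + 1 = 5)
J = 16 (J = 5 + (5 - 1*(-6)) = 5 + (5 + 6) = 5 + 11 = 16)
J³ = 16³ = 4096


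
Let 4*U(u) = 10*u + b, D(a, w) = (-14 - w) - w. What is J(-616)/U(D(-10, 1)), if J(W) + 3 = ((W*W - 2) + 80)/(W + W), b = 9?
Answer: 191615/23254 ≈ 8.2401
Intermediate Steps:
D(a, w) = -14 - 2*w
U(u) = 9/4 + 5*u/2 (U(u) = (10*u + 9)/4 = (9 + 10*u)/4 = 9/4 + 5*u/2)
J(W) = -3 + (78 + W²)/(2*W) (J(W) = -3 + ((W*W - 2) + 80)/(W + W) = -3 + ((W² - 2) + 80)/((2*W)) = -3 + ((-2 + W²) + 80)*(1/(2*W)) = -3 + (78 + W²)*(1/(2*W)) = -3 + (78 + W²)/(2*W))
J(-616)/U(D(-10, 1)) = (-3 + (½)*(-616) + 39/(-616))/(9/4 + 5*(-14 - 2*1)/2) = (-3 - 308 + 39*(-1/616))/(9/4 + 5*(-14 - 2)/2) = (-3 - 308 - 39/616)/(9/4 + (5/2)*(-16)) = -191615/(616*(9/4 - 40)) = -191615/(616*(-151/4)) = -191615/616*(-4/151) = 191615/23254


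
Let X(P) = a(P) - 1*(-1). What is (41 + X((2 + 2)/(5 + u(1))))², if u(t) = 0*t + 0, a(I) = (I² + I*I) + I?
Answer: 1214404/625 ≈ 1943.0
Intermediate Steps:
a(I) = I + 2*I² (a(I) = (I² + I²) + I = 2*I² + I = I + 2*I²)
u(t) = 0 (u(t) = 0 + 0 = 0)
X(P) = 1 + P*(1 + 2*P) (X(P) = P*(1 + 2*P) - 1*(-1) = P*(1 + 2*P) + 1 = 1 + P*(1 + 2*P))
(41 + X((2 + 2)/(5 + u(1))))² = (41 + (1 + ((2 + 2)/(5 + 0))*(1 + 2*((2 + 2)/(5 + 0)))))² = (41 + (1 + (4/5)*(1 + 2*(4/5))))² = (41 + (1 + (4*(⅕))*(1 + 2*(4*(⅕)))))² = (41 + (1 + 4*(1 + 2*(⅘))/5))² = (41 + (1 + 4*(1 + 8/5)/5))² = (41 + (1 + (⅘)*(13/5)))² = (41 + (1 + 52/25))² = (41 + 77/25)² = (1102/25)² = 1214404/625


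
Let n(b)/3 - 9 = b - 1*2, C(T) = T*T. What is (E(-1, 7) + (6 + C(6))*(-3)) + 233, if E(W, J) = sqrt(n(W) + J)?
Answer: 112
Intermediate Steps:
C(T) = T**2
n(b) = 21 + 3*b (n(b) = 27 + 3*(b - 1*2) = 27 + 3*(b - 2) = 27 + 3*(-2 + b) = 27 + (-6 + 3*b) = 21 + 3*b)
E(W, J) = sqrt(21 + J + 3*W) (E(W, J) = sqrt((21 + 3*W) + J) = sqrt(21 + J + 3*W))
(E(-1, 7) + (6 + C(6))*(-3)) + 233 = (sqrt(21 + 7 + 3*(-1)) + (6 + 6**2)*(-3)) + 233 = (sqrt(21 + 7 - 3) + (6 + 36)*(-3)) + 233 = (sqrt(25) + 42*(-3)) + 233 = (5 - 126) + 233 = -121 + 233 = 112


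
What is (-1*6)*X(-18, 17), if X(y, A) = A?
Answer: -102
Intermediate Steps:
(-1*6)*X(-18, 17) = -1*6*17 = -6*17 = -102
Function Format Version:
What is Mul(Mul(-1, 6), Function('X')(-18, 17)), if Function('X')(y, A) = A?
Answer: -102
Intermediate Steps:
Mul(Mul(-1, 6), Function('X')(-18, 17)) = Mul(Mul(-1, 6), 17) = Mul(-6, 17) = -102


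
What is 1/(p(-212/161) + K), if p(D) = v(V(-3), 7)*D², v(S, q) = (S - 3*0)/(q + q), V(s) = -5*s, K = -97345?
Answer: -181447/17662621135 ≈ -1.0273e-5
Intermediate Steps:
v(S, q) = S/(2*q) (v(S, q) = (S + 0)/((2*q)) = S*(1/(2*q)) = S/(2*q))
p(D) = 15*D²/14 (p(D) = ((½)*(-5*(-3))/7)*D² = ((½)*15*(⅐))*D² = 15*D²/14)
1/(p(-212/161) + K) = 1/(15*(-212/161)²/14 - 97345) = 1/((15/14)*(44944/25921) - 97345) = 1/(337080/181447 - 97345) = 1/(-17662621135/181447) = -181447/17662621135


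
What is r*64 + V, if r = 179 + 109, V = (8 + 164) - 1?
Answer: 18603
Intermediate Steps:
V = 171 (V = 172 - 1 = 171)
r = 288
r*64 + V = 288*64 + 171 = 18432 + 171 = 18603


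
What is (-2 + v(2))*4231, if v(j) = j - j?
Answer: -8462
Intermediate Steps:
v(j) = 0
(-2 + v(2))*4231 = (-2 + 0)*4231 = -2*4231 = -8462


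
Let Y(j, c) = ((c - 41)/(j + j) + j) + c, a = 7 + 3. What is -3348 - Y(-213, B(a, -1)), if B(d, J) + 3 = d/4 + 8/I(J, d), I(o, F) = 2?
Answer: -891359/284 ≈ -3138.6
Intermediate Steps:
a = 10
B(d, J) = 1 + d/4 (B(d, J) = -3 + (d/4 + 8/2) = -3 + (d*(1/4) + 8*(1/2)) = -3 + (d/4 + 4) = -3 + (4 + d/4) = 1 + d/4)
Y(j, c) = c + j + (-41 + c)/(2*j) (Y(j, c) = ((-41 + c)/((2*j)) + j) + c = ((-41 + c)*(1/(2*j)) + j) + c = ((-41 + c)/(2*j) + j) + c = (j + (-41 + c)/(2*j)) + c = c + j + (-41 + c)/(2*j))
-3348 - Y(-213, B(a, -1)) = -3348 - (-41 + (1 + (1/4)*10) + 2*(-213)*((1 + (1/4)*10) - 213))/(2*(-213)) = -3348 - (-1)*(-41 + (1 + 5/2) + 2*(-213)*((1 + 5/2) - 213))/(2*213) = -3348 - (-1)*(-41 + 7/2 + 2*(-213)*(7/2 - 213))/(2*213) = -3348 - (-1)*(-41 + 7/2 + 2*(-213)*(-419/2))/(2*213) = -3348 - (-1)*(-41 + 7/2 + 89247)/(2*213) = -3348 - (-1)*178419/(2*213*2) = -3348 - 1*(-59473/284) = -3348 + 59473/284 = -891359/284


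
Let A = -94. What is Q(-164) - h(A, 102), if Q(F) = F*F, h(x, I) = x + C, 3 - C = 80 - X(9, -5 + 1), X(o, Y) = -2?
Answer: 27069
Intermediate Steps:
C = -79 (C = 3 - (80 - 1*(-2)) = 3 - (80 + 2) = 3 - 1*82 = 3 - 82 = -79)
h(x, I) = -79 + x (h(x, I) = x - 79 = -79 + x)
Q(F) = F**2
Q(-164) - h(A, 102) = (-164)**2 - (-79 - 94) = 26896 - 1*(-173) = 26896 + 173 = 27069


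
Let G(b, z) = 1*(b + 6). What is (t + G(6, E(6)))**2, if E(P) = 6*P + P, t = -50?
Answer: 1444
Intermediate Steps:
E(P) = 7*P
G(b, z) = 6 + b (G(b, z) = 1*(6 + b) = 6 + b)
(t + G(6, E(6)))**2 = (-50 + (6 + 6))**2 = (-50 + 12)**2 = (-38)**2 = 1444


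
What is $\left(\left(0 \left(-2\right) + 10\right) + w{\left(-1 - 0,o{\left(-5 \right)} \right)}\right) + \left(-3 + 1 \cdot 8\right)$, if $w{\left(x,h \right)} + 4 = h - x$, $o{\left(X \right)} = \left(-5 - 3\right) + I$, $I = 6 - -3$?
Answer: $13$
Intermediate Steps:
$I = 9$ ($I = 6 + 3 = 9$)
$o{\left(X \right)} = 1$ ($o{\left(X \right)} = \left(-5 - 3\right) + 9 = -8 + 9 = 1$)
$w{\left(x,h \right)} = -4 + h - x$ ($w{\left(x,h \right)} = -4 + \left(h - x\right) = -4 + h - x$)
$\left(\left(0 \left(-2\right) + 10\right) + w{\left(-1 - 0,o{\left(-5 \right)} \right)}\right) + \left(-3 + 1 \cdot 8\right) = \left(\left(0 \left(-2\right) + 10\right) - \left(2 + 0\right)\right) + \left(-3 + 1 \cdot 8\right) = \left(\left(0 + 10\right) - 2\right) + \left(-3 + 8\right) = \left(10 - 2\right) + 5 = 8 + 5 = 13$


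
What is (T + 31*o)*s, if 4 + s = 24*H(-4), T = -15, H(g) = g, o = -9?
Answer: 29400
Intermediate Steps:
s = -100 (s = -4 + 24*(-4) = -4 - 96 = -100)
(T + 31*o)*s = (-15 + 31*(-9))*(-100) = (-15 - 279)*(-100) = -294*(-100) = 29400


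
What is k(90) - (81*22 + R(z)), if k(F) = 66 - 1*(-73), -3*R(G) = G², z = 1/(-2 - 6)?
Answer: -315455/192 ≈ -1643.0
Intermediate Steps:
z = -⅛ (z = 1/(-8) = -⅛ ≈ -0.12500)
R(G) = -G²/3
k(F) = 139 (k(F) = 66 + 73 = 139)
k(90) - (81*22 + R(z)) = 139 - (81*22 - (-⅛)²/3) = 139 - (1782 - ⅓*1/64) = 139 - (1782 - 1/192) = 139 - 1*342143/192 = 139 - 342143/192 = -315455/192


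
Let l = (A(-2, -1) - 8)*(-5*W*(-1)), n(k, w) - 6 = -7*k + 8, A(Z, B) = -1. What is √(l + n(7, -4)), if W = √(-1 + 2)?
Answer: 4*I*√5 ≈ 8.9443*I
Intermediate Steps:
W = 1 (W = √1 = 1)
n(k, w) = 14 - 7*k (n(k, w) = 6 + (-7*k + 8) = 6 + (8 - 7*k) = 14 - 7*k)
l = -45 (l = (-1 - 8)*(-5*1*(-1)) = -(-45)*(-1) = -9*5 = -45)
√(l + n(7, -4)) = √(-45 + (14 - 7*7)) = √(-45 + (14 - 49)) = √(-45 - 35) = √(-80) = 4*I*√5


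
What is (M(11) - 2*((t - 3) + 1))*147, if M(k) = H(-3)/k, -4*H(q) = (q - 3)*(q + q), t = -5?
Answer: 21315/11 ≈ 1937.7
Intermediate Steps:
H(q) = -q*(-3 + q)/2 (H(q) = -(q - 3)*(q + q)/4 = -(-3 + q)*2*q/4 = -q*(-3 + q)/2)
M(k) = -9/k (M(k) = ((½)*(-3)*(3 - 1*(-3)))/k = ((½)*(-3)*(3 + 3))/k = ((½)*(-3)*6)/k = -9/k)
(M(11) - 2*((t - 3) + 1))*147 = (-9/11 - 2*((-5 - 3) + 1))*147 = (-9*1/11 - 2*(-8 + 1))*147 = (-9/11 - 2*(-7))*147 = (-9/11 + 14)*147 = (145/11)*147 = 21315/11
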